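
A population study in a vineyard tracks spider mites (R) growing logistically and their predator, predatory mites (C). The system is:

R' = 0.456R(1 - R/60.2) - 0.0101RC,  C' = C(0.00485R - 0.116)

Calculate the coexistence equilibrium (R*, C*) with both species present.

R* ≈ 23.9, C* ≈ 27.2

From dC/dt = 0 with C > 0: 0.00485R* = 0.116, so R* = 23.9.
Substitute into dR/dt = 0: 0.456(1 - 23.9/60.2) = 0.0101C*.
The bracket is 0.603, giving C* = 0.275/0.0101 = 27.2.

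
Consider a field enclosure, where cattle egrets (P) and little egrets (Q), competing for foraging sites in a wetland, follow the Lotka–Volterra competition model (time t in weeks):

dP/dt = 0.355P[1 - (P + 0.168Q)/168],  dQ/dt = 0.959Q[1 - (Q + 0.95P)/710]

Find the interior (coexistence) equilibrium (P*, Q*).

Setting both brackets to zero gives the nullclines P + 0.168Q = 168 and 0.95P + Q = 710.
Substituting Q = 710 - 0.95P into the first: P(1 - 0.168·0.95) = 168 - 0.168·710.
So P* = 48.7/0.84 = 58, and then Q* = 710 - 0.95·58 = 655.

P* ≈ 58, Q* ≈ 655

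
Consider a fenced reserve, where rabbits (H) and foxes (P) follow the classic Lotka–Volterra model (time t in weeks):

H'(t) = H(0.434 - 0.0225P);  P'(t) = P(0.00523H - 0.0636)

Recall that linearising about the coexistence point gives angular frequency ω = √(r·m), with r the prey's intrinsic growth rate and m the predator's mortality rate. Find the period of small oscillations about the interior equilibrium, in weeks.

T ≈ 37.8 weeks

Here r = 0.434 and m = 0.0636, so r·m = 0.0276.
ω = √0.0276 = 0.166 per week, hence T = 2π/ω ≈ 37.8 weeks.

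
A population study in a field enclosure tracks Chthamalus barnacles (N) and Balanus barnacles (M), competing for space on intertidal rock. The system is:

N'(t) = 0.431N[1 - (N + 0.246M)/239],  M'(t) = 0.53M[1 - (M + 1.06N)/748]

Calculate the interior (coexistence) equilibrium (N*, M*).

Setting both brackets to zero gives the nullclines N + 0.246M = 239 and 1.06N + M = 748.
Substituting M = 748 - 1.06N into the first: N(1 - 0.246·1.06) = 239 - 0.246·748.
So N* = 55/0.739 = 74.4, and then M* = 748 - 1.06·74.4 = 669.

N* ≈ 74.4, M* ≈ 669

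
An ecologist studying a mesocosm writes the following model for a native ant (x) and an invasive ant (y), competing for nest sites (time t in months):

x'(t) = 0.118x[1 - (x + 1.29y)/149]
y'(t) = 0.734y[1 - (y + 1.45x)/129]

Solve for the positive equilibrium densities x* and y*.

x* ≈ 20, y* ≈ 100

Setting both brackets to zero gives the nullclines x + 1.29y = 149 and 1.45x + y = 129.
Substituting y = 129 - 1.45x into the first: x(1 - 1.29·1.45) = 149 - 1.29·129.
So x* = -17.4/-0.871 = 20, and then y* = 129 - 1.45·20 = 100.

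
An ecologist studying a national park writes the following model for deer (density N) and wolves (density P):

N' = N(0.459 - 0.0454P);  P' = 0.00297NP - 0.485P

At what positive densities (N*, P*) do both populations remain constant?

Set dP/dt = 0 with P > 0: 0.00297N - 0.485 = 0, so N* = 0.485/0.00297 = 163.
Set dN/dt = 0 with N > 0: 0.459 - 0.0454P = 0, so P* = 0.459/0.0454 = 10.1.

N* ≈ 163, P* ≈ 10.1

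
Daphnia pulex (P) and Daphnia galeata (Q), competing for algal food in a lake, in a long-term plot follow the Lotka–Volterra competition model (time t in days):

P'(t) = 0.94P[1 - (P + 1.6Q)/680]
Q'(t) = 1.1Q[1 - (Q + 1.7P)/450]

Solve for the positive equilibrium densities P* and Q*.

P* ≈ 23.3, Q* ≈ 410

Setting both brackets to zero gives the nullclines P + 1.6Q = 680 and 1.7P + Q = 450.
Substituting Q = 450 - 1.7P into the first: P(1 - 1.6·1.7) = 680 - 1.6·450.
So P* = -40/-1.72 = 23.3, and then Q* = 450 - 1.7·23.3 = 410.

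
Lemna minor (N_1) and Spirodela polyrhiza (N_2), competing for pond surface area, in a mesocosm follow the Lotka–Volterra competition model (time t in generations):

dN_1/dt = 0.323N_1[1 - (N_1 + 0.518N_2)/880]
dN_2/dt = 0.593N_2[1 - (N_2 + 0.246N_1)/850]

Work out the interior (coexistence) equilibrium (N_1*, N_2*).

Setting both brackets to zero gives the nullclines N_1 + 0.518N_2 = 880 and 0.246N_1 + N_2 = 850.
Substituting N_2 = 850 - 0.246N_1 into the first: N_1(1 - 0.518·0.246) = 880 - 0.518·850.
So N_1* = 440/0.873 = 504, and then N_2* = 850 - 0.246·504 = 726.

N_1* ≈ 504, N_2* ≈ 726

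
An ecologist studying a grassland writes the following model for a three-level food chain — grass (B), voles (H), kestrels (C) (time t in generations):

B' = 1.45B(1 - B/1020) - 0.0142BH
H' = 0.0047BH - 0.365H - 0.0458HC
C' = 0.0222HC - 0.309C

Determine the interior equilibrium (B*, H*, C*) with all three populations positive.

B* ≈ 881, H* ≈ 13.9, C* ≈ 82.4

From dC/dt = 0: 0.0222H* = 0.309, so H* = 13.9.
From dB/dt = 0: 1.45(1 - B*/1020) = 0.0142·13.9, giving B* = 1020·(1 - 0.136) = 881.
From dH/dt = 0: 0.0047·881 - 0.365 = 0.0458C*, so C* = 3.78/0.0458 = 82.4.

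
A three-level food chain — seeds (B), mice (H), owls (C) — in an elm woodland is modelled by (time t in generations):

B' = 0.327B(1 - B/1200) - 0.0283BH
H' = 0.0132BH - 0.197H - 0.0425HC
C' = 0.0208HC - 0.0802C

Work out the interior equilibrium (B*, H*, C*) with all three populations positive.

B* ≈ 800, H* ≈ 3.86, C* ≈ 244

From dC/dt = 0: 0.0208H* = 0.0802, so H* = 3.86.
From dB/dt = 0: 0.327(1 - B*/1200) = 0.0283·3.86, giving B* = 1200·(1 - 0.334) = 800.
From dH/dt = 0: 0.0132·800 - 0.197 = 0.0425C*, so C* = 10.4/0.0425 = 244.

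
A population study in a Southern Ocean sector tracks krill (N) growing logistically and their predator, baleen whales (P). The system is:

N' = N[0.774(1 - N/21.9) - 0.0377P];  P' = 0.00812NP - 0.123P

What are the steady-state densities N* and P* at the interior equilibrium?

N* ≈ 15.1, P* ≈ 6.33

From dP/dt = 0 with P > 0: 0.00812N* = 0.123, so N* = 15.1.
Substitute into dN/dt = 0: 0.774(1 - 15.1/21.9) = 0.0377P*.
The bracket is 0.308, giving P* = 0.239/0.0377 = 6.33.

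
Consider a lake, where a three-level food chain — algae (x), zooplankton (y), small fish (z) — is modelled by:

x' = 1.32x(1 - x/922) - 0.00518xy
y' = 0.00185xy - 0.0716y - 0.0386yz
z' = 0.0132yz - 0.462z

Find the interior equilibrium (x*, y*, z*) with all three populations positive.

From dz/dt = 0: 0.0132y* = 0.462, so y* = 35.
From dx/dt = 0: 1.32(1 - x*/922) = 0.00518·35, giving x* = 922·(1 - 0.137) = 795.
From dy/dt = 0: 0.00185·795 - 0.0716 = 0.0386z*, so z* = 1.4/0.0386 = 36.3.

x* ≈ 795, y* ≈ 35, z* ≈ 36.3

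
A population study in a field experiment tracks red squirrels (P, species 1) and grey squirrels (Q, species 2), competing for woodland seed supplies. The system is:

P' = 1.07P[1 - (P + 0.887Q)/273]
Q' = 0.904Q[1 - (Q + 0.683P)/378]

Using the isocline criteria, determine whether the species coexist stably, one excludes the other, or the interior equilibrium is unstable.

Compare the nullcline intercepts: K1/α12 = 273/0.887 = 308 < K2 = 378; K2/α21 = 378/0.683 = 553 > K1 = 273.
Since the inequalities point opposite ways, species 2 can invade but species 1 cannot.

species 2 excludes species 1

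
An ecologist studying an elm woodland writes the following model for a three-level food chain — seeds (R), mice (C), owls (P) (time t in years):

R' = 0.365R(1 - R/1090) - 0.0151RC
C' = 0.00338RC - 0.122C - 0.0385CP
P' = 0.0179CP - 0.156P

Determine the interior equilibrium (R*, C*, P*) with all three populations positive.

R* ≈ 697, C* ≈ 8.72, P* ≈ 58

From dP/dt = 0: 0.0179C* = 0.156, so C* = 8.72.
From dR/dt = 0: 0.365(1 - R*/1090) = 0.0151·8.72, giving R* = 1090·(1 - 0.361) = 697.
From dC/dt = 0: 0.00338·697 - 0.122 = 0.0385P*, so P* = 2.23/0.0385 = 58.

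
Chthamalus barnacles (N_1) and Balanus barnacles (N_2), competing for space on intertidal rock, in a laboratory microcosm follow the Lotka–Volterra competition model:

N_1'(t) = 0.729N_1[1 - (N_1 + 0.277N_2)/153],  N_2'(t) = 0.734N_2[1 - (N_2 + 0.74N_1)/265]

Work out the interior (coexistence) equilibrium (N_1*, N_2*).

N_1* ≈ 100, N_2* ≈ 191

Setting both brackets to zero gives the nullclines N_1 + 0.277N_2 = 153 and 0.74N_1 + N_2 = 265.
Substituting N_2 = 265 - 0.74N_1 into the first: N_1(1 - 0.277·0.74) = 153 - 0.277·265.
So N_1* = 79.6/0.795 = 100, and then N_2* = 265 - 0.74·100 = 191.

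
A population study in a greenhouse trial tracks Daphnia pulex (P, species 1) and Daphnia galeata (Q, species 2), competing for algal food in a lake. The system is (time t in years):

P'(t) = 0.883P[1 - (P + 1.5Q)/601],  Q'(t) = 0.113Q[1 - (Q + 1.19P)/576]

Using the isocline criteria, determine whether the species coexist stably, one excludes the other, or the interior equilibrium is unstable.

unstable coexistence (outcome depends on initial conditions)

Compare the nullcline intercepts: K1/α12 = 601/1.5 = 401 < K2 = 576; K2/α21 = 576/1.19 = 484 < K1 = 601.
Since both are reversed, neither can invade when rare; the interior point is a saddle.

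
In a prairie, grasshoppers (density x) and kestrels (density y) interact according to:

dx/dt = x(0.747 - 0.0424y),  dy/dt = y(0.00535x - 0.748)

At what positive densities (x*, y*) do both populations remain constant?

x* ≈ 140, y* ≈ 17.6

Set dy/dt = 0 with y > 0: 0.00535x - 0.748 = 0, so x* = 0.748/0.00535 = 140.
Set dx/dt = 0 with x > 0: 0.747 - 0.0424y = 0, so y* = 0.747/0.0424 = 17.6.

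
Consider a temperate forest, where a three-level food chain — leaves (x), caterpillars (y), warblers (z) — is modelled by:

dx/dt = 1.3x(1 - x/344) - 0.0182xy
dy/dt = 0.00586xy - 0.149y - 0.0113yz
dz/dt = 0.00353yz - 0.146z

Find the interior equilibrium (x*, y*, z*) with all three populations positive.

x* ≈ 145, y* ≈ 41.4, z* ≈ 61.9

From dz/dt = 0: 0.00353y* = 0.146, so y* = 41.4.
From dx/dt = 0: 1.3(1 - x*/344) = 0.0182·41.4, giving x* = 344·(1 - 0.579) = 145.
From dy/dt = 0: 0.00586·145 - 0.149 = 0.0113z*, so z* = 0.7/0.0113 = 61.9.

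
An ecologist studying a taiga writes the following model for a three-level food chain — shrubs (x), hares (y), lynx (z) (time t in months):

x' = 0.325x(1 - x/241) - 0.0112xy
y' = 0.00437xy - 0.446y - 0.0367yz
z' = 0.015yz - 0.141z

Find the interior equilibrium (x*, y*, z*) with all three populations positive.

x* ≈ 163, y* ≈ 9.4, z* ≈ 7.25

From dz/dt = 0: 0.015y* = 0.141, so y* = 9.4.
From dx/dt = 0: 0.325(1 - x*/241) = 0.0112·9.4, giving x* = 241·(1 - 0.324) = 163.
From dy/dt = 0: 0.00437·163 - 0.446 = 0.0367z*, so z* = 0.266/0.0367 = 7.25.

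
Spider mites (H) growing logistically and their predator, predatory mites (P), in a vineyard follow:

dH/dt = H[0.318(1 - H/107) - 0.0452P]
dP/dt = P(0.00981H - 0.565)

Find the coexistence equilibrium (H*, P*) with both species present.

From dP/dt = 0 with P > 0: 0.00981H* = 0.565, so H* = 57.6.
Substitute into dH/dt = 0: 0.318(1 - 57.6/107) = 0.0452P*.
The bracket is 0.462, giving P* = 0.147/0.0452 = 3.25.

H* ≈ 57.6, P* ≈ 3.25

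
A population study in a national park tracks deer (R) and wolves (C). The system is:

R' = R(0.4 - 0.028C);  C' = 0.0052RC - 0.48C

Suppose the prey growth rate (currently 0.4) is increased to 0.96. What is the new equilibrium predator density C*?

At the interior fixed point, setting dR/dt = 0 with R > 0 fixes C* = (prey growth rate)/(RC coefficient) — independent of the other coefficients.
With the change, C* = 0.96/0.028 = 34.3; it rises from 14.3.

C* ≈ 34.3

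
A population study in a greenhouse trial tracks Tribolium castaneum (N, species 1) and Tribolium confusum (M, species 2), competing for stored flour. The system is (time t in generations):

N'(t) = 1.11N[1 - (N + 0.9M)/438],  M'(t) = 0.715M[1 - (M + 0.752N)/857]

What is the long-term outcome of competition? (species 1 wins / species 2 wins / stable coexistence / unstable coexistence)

Compare the nullcline intercepts: K1/α12 = 438/0.9 = 487 < K2 = 857; K2/α21 = 857/0.752 = 1140 > K1 = 438.
Since the inequalities point opposite ways, species 2 can invade but species 1 cannot.

species 2 excludes species 1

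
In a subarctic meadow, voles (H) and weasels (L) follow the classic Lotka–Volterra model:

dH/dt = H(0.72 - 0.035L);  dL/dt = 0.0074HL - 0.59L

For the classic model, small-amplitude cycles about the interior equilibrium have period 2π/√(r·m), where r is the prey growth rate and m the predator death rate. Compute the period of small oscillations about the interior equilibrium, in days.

Here r = 0.72 and m = 0.59, so r·m = 0.425.
ω = √0.425 = 0.652 per day, hence T = 2π/ω ≈ 9.64 days.

T ≈ 9.64 days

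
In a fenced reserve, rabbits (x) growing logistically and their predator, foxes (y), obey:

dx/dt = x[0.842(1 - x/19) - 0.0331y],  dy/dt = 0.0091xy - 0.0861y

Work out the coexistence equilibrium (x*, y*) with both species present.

x* ≈ 9.46, y* ≈ 12.8

From dy/dt = 0 with y > 0: 0.0091x* = 0.0861, so x* = 9.46.
Substitute into dx/dt = 0: 0.842(1 - 9.46/19) = 0.0331y*.
The bracket is 0.502, giving y* = 0.423/0.0331 = 12.8.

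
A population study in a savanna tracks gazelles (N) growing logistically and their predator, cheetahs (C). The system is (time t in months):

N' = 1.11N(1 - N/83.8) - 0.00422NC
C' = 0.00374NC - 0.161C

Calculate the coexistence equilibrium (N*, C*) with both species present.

From dC/dt = 0 with C > 0: 0.00374N* = 0.161, so N* = 43.
Substitute into dN/dt = 0: 1.11(1 - 43/83.8) = 0.00422C*.
The bracket is 0.486, giving C* = 0.54/0.00422 = 128.

N* ≈ 43, C* ≈ 128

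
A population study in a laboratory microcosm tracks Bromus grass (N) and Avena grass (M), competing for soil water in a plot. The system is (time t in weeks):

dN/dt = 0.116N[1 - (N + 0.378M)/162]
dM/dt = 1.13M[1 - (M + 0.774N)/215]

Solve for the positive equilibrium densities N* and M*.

N* ≈ 114, M* ≈ 127

Setting both brackets to zero gives the nullclines N + 0.378M = 162 and 0.774N + M = 215.
Substituting M = 215 - 0.774N into the first: N(1 - 0.378·0.774) = 162 - 0.378·215.
So N* = 80.7/0.707 = 114, and then M* = 215 - 0.774·114 = 127.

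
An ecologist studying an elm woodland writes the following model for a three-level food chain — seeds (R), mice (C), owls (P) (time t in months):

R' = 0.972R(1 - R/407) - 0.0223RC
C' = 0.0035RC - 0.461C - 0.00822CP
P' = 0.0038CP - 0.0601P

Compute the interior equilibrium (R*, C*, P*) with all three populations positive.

R* ≈ 259, C* ≈ 15.8, P* ≈ 54.3

From dP/dt = 0: 0.0038C* = 0.0601, so C* = 15.8.
From dR/dt = 0: 0.972(1 - R*/407) = 0.0223·15.8, giving R* = 407·(1 - 0.363) = 259.
From dC/dt = 0: 0.0035·259 - 0.461 = 0.00822P*, so P* = 0.447/0.00822 = 54.3.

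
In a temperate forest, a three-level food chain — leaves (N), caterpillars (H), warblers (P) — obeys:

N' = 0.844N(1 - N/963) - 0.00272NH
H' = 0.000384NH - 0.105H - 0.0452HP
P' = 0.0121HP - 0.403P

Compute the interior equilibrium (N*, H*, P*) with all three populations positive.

N* ≈ 860, H* ≈ 33.3, P* ≈ 4.98

From dP/dt = 0: 0.0121H* = 0.403, so H* = 33.3.
From dN/dt = 0: 0.844(1 - N*/963) = 0.00272·33.3, giving N* = 963·(1 - 0.107) = 860.
From dH/dt = 0: 0.000384·860 - 0.105 = 0.0452P*, so P* = 0.225/0.0452 = 4.98.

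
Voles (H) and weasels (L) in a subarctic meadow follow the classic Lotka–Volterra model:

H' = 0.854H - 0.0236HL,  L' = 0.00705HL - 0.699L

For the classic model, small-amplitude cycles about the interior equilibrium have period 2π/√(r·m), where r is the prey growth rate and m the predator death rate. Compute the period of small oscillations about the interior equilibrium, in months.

Here r = 0.854 and m = 0.699, so r·m = 0.597.
ω = √0.597 = 0.773 per month, hence T = 2π/ω ≈ 8.13 months.

T ≈ 8.13 months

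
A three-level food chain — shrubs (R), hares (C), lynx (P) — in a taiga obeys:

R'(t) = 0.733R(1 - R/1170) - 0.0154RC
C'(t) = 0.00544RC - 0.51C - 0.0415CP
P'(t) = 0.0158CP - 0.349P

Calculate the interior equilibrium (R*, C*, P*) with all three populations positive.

From dP/dt = 0: 0.0158C* = 0.349, so C* = 22.1.
From dR/dt = 0: 0.733(1 - R*/1170) = 0.0154·22.1, giving R* = 1170·(1 - 0.464) = 627.
From dC/dt = 0: 0.00544·627 - 0.51 = 0.0415P*, so P* = 2.9/0.0415 = 69.9.

R* ≈ 627, C* ≈ 22.1, P* ≈ 69.9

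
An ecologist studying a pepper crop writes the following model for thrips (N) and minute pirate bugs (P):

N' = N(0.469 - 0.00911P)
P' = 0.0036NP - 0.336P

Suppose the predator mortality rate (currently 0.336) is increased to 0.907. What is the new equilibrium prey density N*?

N* ≈ 252

At the interior fixed point, setting dP/dt = 0 with P > 0 fixes N* = (predator death rate)/(NP coefficient) — independent of the other coefficients.
With the change, N* = 0.907/0.0036 = 252; it rises from 93.3.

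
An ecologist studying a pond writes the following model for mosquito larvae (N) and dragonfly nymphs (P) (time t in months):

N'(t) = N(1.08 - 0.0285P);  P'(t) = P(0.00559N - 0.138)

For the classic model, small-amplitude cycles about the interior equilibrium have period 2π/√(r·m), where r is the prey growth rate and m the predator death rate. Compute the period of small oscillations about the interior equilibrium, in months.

T ≈ 16.3 months

Here r = 1.08 and m = 0.138, so r·m = 0.149.
ω = √0.149 = 0.386 per month, hence T = 2π/ω ≈ 16.3 months.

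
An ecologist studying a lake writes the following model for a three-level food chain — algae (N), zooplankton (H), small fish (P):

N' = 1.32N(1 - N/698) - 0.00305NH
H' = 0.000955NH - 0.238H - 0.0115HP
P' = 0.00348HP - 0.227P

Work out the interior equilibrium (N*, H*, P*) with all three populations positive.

From dP/dt = 0: 0.00348H* = 0.227, so H* = 65.2.
From dN/dt = 0: 1.32(1 - N*/698) = 0.00305·65.2, giving N* = 698·(1 - 0.151) = 593.
From dH/dt = 0: 0.000955·593 - 0.238 = 0.0115P*, so P* = 0.328/0.0115 = 28.5.

N* ≈ 593, H* ≈ 65.2, P* ≈ 28.5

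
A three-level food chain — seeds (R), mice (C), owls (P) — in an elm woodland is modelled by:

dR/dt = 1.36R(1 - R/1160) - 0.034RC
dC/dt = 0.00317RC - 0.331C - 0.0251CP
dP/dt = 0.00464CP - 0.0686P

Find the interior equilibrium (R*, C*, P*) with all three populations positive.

From dP/dt = 0: 0.00464C* = 0.0686, so C* = 14.8.
From dR/dt = 0: 1.36(1 - R*/1160) = 0.034·14.8, giving R* = 1160·(1 - 0.37) = 731.
From dC/dt = 0: 0.00317·731 - 0.331 = 0.0251P*, so P* = 1.99/0.0251 = 79.2.

R* ≈ 731, C* ≈ 14.8, P* ≈ 79.2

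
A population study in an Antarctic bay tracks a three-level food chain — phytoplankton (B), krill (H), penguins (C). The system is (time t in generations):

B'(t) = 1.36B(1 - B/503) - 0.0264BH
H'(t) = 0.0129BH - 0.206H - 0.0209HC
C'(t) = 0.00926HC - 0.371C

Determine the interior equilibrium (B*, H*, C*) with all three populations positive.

B* ≈ 112, H* ≈ 40.1, C* ≈ 59.2

From dC/dt = 0: 0.00926H* = 0.371, so H* = 40.1.
From dB/dt = 0: 1.36(1 - B*/503) = 0.0264·40.1, giving B* = 503·(1 - 0.778) = 112.
From dH/dt = 0: 0.0129·112 - 0.206 = 0.0209C*, so C* = 1.24/0.0209 = 59.2.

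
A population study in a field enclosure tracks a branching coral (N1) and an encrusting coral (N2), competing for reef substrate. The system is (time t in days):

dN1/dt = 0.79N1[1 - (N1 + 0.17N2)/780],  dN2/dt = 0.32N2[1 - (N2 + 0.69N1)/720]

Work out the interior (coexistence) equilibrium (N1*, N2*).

Setting both brackets to zero gives the nullclines N1 + 0.17N2 = 780 and 0.69N1 + N2 = 720.
Substituting N2 = 720 - 0.69N1 into the first: N1(1 - 0.17·0.69) = 780 - 0.17·720.
So N1* = 658/0.883 = 745, and then N2* = 720 - 0.69·745 = 206.

N1* ≈ 745, N2* ≈ 206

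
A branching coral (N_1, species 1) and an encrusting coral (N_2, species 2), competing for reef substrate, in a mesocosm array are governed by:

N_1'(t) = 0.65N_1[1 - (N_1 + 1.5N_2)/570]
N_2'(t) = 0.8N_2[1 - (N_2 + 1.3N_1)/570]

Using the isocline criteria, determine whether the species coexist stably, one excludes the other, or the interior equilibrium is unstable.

unstable coexistence (outcome depends on initial conditions)

Compare the nullcline intercepts: K1/α12 = 570/1.5 = 380 < K2 = 570; K2/α21 = 570/1.3 = 438 < K1 = 570.
Since both are reversed, neither can invade when rare; the interior point is a saddle.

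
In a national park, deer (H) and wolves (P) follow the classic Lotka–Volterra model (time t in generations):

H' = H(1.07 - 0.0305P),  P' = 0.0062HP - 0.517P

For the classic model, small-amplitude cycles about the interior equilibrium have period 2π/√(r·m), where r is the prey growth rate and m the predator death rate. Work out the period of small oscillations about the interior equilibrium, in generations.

Here r = 1.07 and m = 0.517, so r·m = 0.553.
ω = √0.553 = 0.744 per generation, hence T = 2π/ω ≈ 8.45 generations.

T ≈ 8.45 generations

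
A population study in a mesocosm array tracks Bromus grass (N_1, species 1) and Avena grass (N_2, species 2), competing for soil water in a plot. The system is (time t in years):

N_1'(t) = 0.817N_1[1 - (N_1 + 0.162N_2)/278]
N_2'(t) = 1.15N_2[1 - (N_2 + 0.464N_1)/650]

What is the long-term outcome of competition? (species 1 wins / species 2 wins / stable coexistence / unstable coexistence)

stable coexistence

Compare the nullcline intercepts: K1/α12 = 278/0.162 = 1720 > K2 = 650; K2/α21 = 650/0.464 = 1400 > K1 = 278.
Since both inequalities hold, each species can invade when rare, so the interior equilibrium is stable.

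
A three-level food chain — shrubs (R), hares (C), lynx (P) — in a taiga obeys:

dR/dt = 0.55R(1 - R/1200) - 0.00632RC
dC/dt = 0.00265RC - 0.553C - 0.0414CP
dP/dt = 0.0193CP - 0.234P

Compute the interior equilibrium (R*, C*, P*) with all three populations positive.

From dP/dt = 0: 0.0193C* = 0.234, so C* = 12.1.
From dR/dt = 0: 0.55(1 - R*/1200) = 0.00632·12.1, giving R* = 1200·(1 - 0.139) = 1030.
From dC/dt = 0: 0.00265·1030 - 0.553 = 0.0414P*, so P* = 2.18/0.0414 = 52.8.

R* ≈ 1030, C* ≈ 12.1, P* ≈ 52.8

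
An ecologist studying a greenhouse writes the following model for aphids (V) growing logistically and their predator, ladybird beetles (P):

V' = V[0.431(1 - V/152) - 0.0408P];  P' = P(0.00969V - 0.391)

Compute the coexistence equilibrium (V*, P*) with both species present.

From dP/dt = 0 with P > 0: 0.00969V* = 0.391, so V* = 40.4.
Substitute into dV/dt = 0: 0.431(1 - 40.4/152) = 0.0408P*.
The bracket is 0.735, giving P* = 0.317/0.0408 = 7.76.

V* ≈ 40.4, P* ≈ 7.76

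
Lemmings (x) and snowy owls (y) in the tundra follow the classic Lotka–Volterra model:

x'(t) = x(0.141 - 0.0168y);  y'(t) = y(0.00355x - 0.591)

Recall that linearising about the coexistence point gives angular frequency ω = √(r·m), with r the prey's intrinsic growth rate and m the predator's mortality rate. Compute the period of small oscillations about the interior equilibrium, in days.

Here r = 0.141 and m = 0.591, so r·m = 0.0833.
ω = √0.0833 = 0.289 per day, hence T = 2π/ω ≈ 21.8 days.

T ≈ 21.8 days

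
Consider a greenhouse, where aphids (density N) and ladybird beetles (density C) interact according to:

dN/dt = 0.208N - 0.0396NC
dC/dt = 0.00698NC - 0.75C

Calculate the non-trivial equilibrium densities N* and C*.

N* ≈ 107, C* ≈ 5.25

Set dC/dt = 0 with C > 0: 0.00698N - 0.75 = 0, so N* = 0.75/0.00698 = 107.
Set dN/dt = 0 with N > 0: 0.208 - 0.0396C = 0, so C* = 0.208/0.0396 = 5.25.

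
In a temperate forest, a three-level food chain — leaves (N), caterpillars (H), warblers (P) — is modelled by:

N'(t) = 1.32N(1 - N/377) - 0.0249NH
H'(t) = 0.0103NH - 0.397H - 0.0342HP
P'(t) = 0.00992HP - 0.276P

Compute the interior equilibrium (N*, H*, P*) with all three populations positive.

N* ≈ 179, H* ≈ 27.8, P* ≈ 42.3

From dP/dt = 0: 0.00992H* = 0.276, so H* = 27.8.
From dN/dt = 0: 1.32(1 - N*/377) = 0.0249·27.8, giving N* = 377·(1 - 0.525) = 179.
From dH/dt = 0: 0.0103·179 - 0.397 = 0.0342P*, so P* = 1.45/0.0342 = 42.3.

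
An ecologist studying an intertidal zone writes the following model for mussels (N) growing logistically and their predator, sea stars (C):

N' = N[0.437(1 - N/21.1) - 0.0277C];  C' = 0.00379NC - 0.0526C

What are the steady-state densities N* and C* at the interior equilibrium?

N* ≈ 13.9, C* ≈ 5.4

From dC/dt = 0 with C > 0: 0.00379N* = 0.0526, so N* = 13.9.
Substitute into dN/dt = 0: 0.437(1 - 13.9/21.1) = 0.0277C*.
The bracket is 0.342, giving C* = 0.15/0.0277 = 5.4.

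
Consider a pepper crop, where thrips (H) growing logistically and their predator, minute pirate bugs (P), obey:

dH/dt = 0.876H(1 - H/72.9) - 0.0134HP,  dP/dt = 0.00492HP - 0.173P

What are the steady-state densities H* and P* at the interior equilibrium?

From dP/dt = 0 with P > 0: 0.00492H* = 0.173, so H* = 35.2.
Substitute into dH/dt = 0: 0.876(1 - 35.2/72.9) = 0.0134P*.
The bracket is 0.518, giving P* = 0.453/0.0134 = 33.8.

H* ≈ 35.2, P* ≈ 33.8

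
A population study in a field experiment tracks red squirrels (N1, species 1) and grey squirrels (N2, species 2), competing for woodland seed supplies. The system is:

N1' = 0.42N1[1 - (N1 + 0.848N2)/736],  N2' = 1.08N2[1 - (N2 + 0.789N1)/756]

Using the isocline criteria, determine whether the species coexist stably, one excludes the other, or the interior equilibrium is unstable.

Compare the nullcline intercepts: K1/α12 = 736/0.848 = 868 > K2 = 756; K2/α21 = 756/0.789 = 958 > K1 = 736.
Since both inequalities hold, each species can invade when rare, so the interior equilibrium is stable.

stable coexistence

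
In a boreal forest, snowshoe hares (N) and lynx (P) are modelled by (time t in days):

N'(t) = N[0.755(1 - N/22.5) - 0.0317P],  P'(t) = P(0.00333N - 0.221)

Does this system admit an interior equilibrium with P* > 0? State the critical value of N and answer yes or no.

The predator equation gives dP/dt > 0 only when N > 0.221/0.00333 = 66.4.
Without the predator, N → K = 22.5. Since 22.5 < 66.4, the predator cannot invade.

Threshold N = 66.4; K < 66.4, so no, the predator goes extinct.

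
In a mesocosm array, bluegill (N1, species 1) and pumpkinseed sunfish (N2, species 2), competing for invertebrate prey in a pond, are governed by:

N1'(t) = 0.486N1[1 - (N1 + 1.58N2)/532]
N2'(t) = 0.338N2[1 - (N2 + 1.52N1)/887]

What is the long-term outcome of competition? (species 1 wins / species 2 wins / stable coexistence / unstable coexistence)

Compare the nullcline intercepts: K1/α12 = 532/1.58 = 337 < K2 = 887; K2/α21 = 887/1.52 = 584 > K1 = 532.
Since the inequalities point opposite ways, species 2 can invade but species 1 cannot.

species 2 excludes species 1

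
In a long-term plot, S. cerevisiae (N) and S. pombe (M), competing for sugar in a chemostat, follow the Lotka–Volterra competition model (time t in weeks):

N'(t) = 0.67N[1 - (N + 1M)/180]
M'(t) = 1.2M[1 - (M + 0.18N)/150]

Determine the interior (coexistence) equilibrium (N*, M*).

Setting both brackets to zero gives the nullclines N + 1M = 180 and 0.18N + M = 150.
Substituting M = 150 - 0.18N into the first: N(1 - 1·0.18) = 180 - 1·150.
So N* = 30/0.82 = 36.6, and then M* = 150 - 0.18·36.6 = 143.

N* ≈ 36.6, M* ≈ 143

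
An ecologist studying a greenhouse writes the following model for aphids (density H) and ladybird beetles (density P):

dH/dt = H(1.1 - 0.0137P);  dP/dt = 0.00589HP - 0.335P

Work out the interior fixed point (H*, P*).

Set dP/dt = 0 with P > 0: 0.00589H - 0.335 = 0, so H* = 0.335/0.00589 = 56.9.
Set dH/dt = 0 with H > 0: 1.1 - 0.0137P = 0, so P* = 1.1/0.0137 = 80.3.

H* ≈ 56.9, P* ≈ 80.3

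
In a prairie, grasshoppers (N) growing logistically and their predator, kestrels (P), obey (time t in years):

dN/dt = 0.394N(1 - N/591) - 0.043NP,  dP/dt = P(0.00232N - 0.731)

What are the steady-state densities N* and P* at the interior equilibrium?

N* ≈ 315, P* ≈ 4.28

From dP/dt = 0 with P > 0: 0.00232N* = 0.731, so N* = 315.
Substitute into dN/dt = 0: 0.394(1 - 315/591) = 0.043P*.
The bracket is 0.467, giving P* = 0.184/0.043 = 4.28.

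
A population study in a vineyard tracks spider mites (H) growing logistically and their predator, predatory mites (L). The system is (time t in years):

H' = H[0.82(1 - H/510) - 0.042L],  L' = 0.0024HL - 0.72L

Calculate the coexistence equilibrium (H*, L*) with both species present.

From dL/dt = 0 with L > 0: 0.0024H* = 0.72, so H* = 300.
Substitute into dH/dt = 0: 0.82(1 - 300/510) = 0.042L*.
The bracket is 0.412, giving L* = 0.338/0.042 = 8.04.

H* ≈ 300, L* ≈ 8.04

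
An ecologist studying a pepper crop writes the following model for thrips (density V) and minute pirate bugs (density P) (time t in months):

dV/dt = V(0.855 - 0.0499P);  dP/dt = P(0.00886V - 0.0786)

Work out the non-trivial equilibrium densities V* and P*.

Set dP/dt = 0 with P > 0: 0.00886V - 0.0786 = 0, so V* = 0.0786/0.00886 = 8.87.
Set dV/dt = 0 with V > 0: 0.855 - 0.0499P = 0, so P* = 0.855/0.0499 = 17.1.

V* ≈ 8.87, P* ≈ 17.1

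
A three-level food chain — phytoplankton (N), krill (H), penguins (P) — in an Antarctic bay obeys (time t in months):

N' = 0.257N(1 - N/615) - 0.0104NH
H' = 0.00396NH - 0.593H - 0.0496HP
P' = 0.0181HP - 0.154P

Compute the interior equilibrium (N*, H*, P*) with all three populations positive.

From dP/dt = 0: 0.0181H* = 0.154, so H* = 8.51.
From dN/dt = 0: 0.257(1 - N*/615) = 0.0104·8.51, giving N* = 615·(1 - 0.344) = 403.
From dH/dt = 0: 0.00396·403 - 0.593 = 0.0496P*, so P* = 1/0.0496 = 20.2.

N* ≈ 403, H* ≈ 8.51, P* ≈ 20.2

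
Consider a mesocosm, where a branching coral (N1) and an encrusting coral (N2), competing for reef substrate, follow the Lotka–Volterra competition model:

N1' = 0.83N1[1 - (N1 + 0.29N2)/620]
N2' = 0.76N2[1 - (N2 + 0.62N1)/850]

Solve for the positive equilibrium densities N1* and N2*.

N1* ≈ 455, N2* ≈ 568

Setting both brackets to zero gives the nullclines N1 + 0.29N2 = 620 and 0.62N1 + N2 = 850.
Substituting N2 = 850 - 0.62N1 into the first: N1(1 - 0.29·0.62) = 620 - 0.29·850.
So N1* = 374/0.82 = 455, and then N2* = 850 - 0.62·455 = 568.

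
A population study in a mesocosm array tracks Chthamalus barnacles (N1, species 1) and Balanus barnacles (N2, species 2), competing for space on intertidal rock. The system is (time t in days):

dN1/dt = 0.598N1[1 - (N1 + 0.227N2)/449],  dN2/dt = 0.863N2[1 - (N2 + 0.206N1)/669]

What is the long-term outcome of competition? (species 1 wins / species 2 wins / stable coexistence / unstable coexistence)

stable coexistence

Compare the nullcline intercepts: K1/α12 = 449/0.227 = 1980 > K2 = 669; K2/α21 = 669/0.206 = 3250 > K1 = 449.
Since both inequalities hold, each species can invade when rare, so the interior equilibrium is stable.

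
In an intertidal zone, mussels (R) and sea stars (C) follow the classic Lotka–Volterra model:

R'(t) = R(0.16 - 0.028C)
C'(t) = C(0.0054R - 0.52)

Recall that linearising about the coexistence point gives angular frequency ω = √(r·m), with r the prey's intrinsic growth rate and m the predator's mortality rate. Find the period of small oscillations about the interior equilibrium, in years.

Here r = 0.16 and m = 0.52, so r·m = 0.0832.
ω = √0.0832 = 0.288 per year, hence T = 2π/ω ≈ 21.8 years.

T ≈ 21.8 years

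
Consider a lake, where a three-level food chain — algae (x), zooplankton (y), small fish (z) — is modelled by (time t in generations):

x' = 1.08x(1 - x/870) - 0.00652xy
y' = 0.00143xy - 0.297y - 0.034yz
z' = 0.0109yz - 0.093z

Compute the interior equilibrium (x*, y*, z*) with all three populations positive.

x* ≈ 825, y* ≈ 8.53, z* ≈ 26

From dz/dt = 0: 0.0109y* = 0.093, so y* = 8.53.
From dx/dt = 0: 1.08(1 - x*/870) = 0.00652·8.53, giving x* = 870·(1 - 0.0515) = 825.
From dy/dt = 0: 0.00143·825 - 0.297 = 0.034z*, so z* = 0.883/0.034 = 26.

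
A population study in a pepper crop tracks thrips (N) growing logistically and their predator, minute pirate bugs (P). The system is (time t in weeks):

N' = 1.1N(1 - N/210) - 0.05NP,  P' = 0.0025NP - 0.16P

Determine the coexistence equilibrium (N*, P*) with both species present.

From dP/dt = 0 with P > 0: 0.0025N* = 0.16, so N* = 64.
Substitute into dN/dt = 0: 1.1(1 - 64/210) = 0.05P*.
The bracket is 0.695, giving P* = 0.765/0.05 = 15.3.

N* ≈ 64, P* ≈ 15.3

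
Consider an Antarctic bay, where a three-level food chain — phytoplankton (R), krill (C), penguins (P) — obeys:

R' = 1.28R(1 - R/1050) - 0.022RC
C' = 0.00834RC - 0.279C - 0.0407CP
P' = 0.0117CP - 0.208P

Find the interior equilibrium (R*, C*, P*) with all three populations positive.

R* ≈ 729, C* ≈ 17.8, P* ≈ 143

From dP/dt = 0: 0.0117C* = 0.208, so C* = 17.8.
From dR/dt = 0: 1.28(1 - R*/1050) = 0.022·17.8, giving R* = 1050·(1 - 0.306) = 729.
From dC/dt = 0: 0.00834·729 - 0.279 = 0.0407P*, so P* = 5.8/0.0407 = 143.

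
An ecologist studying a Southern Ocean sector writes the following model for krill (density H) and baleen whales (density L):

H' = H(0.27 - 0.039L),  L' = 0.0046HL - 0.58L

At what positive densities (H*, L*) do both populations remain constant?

Set dL/dt = 0 with L > 0: 0.0046H - 0.58 = 0, so H* = 0.58/0.0046 = 126.
Set dH/dt = 0 with H > 0: 0.27 - 0.039L = 0, so L* = 0.27/0.039 = 6.92.

H* ≈ 126, L* ≈ 6.92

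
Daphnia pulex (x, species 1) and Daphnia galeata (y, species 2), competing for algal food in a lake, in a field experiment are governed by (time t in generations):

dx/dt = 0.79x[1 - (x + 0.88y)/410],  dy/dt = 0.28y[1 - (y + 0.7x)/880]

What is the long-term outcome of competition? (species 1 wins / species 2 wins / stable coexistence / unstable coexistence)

Compare the nullcline intercepts: K1/α12 = 410/0.88 = 466 < K2 = 880; K2/α21 = 880/0.7 = 1260 > K1 = 410.
Since the inequalities point opposite ways, species 2 can invade but species 1 cannot.

species 2 excludes species 1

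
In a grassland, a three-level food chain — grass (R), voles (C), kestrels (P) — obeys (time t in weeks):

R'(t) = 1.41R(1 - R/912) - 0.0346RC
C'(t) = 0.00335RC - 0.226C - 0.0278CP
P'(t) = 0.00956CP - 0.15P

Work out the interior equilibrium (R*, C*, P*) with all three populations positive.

From dP/dt = 0: 0.00956C* = 0.15, so C* = 15.7.
From dR/dt = 0: 1.41(1 - R*/912) = 0.0346·15.7, giving R* = 912·(1 - 0.385) = 561.
From dC/dt = 0: 0.00335·561 - 0.226 = 0.0278P*, so P* = 1.65/0.0278 = 59.5.

R* ≈ 561, C* ≈ 15.7, P* ≈ 59.5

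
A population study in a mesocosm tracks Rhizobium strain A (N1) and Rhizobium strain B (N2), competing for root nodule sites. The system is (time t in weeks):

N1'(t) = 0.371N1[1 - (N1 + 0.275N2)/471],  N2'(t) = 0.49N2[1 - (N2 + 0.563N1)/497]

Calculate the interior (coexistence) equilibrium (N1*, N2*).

Setting both brackets to zero gives the nullclines N1 + 0.275N2 = 471 and 0.563N1 + N2 = 497.
Substituting N2 = 497 - 0.563N1 into the first: N1(1 - 0.275·0.563) = 471 - 0.275·497.
So N1* = 334/0.845 = 396, and then N2* = 497 - 0.563·396 = 274.

N1* ≈ 396, N2* ≈ 274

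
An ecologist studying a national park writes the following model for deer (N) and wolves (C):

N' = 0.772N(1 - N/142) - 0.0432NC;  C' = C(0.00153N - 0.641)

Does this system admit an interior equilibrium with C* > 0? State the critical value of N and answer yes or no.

The predator equation gives dC/dt > 0 only when N > 0.641/0.00153 = 419.
Without the predator, N → K = 142. Since 142 < 419, the predator cannot invade.

Threshold N = 419; K < 419, so no, the predator goes extinct.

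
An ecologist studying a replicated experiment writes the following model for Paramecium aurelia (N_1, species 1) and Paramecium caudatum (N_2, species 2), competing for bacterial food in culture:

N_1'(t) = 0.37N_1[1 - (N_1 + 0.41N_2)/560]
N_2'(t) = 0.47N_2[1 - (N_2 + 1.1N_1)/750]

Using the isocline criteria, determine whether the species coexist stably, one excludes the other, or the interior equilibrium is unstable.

stable coexistence

Compare the nullcline intercepts: K1/α12 = 560/0.41 = 1370 > K2 = 750; K2/α21 = 750/1.1 = 682 > K1 = 560.
Since both inequalities hold, each species can invade when rare, so the interior equilibrium is stable.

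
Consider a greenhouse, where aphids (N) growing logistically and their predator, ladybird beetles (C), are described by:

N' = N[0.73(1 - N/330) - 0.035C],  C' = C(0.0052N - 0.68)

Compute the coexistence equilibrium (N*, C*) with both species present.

From dC/dt = 0 with C > 0: 0.0052N* = 0.68, so N* = 131.
Substitute into dN/dt = 0: 0.73(1 - 131/330) = 0.035C*.
The bracket is 0.604, giving C* = 0.441/0.035 = 12.6.

N* ≈ 131, C* ≈ 12.6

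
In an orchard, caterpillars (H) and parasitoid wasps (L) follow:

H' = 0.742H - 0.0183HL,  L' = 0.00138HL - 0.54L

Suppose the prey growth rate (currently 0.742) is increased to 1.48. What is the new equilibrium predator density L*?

At the interior fixed point, setting dH/dt = 0 with H > 0 fixes L* = (prey growth rate)/(HL coefficient) — independent of the other coefficients.
With the change, L* = 1.48/0.0183 = 80.9; it rises from 40.5.

L* ≈ 80.9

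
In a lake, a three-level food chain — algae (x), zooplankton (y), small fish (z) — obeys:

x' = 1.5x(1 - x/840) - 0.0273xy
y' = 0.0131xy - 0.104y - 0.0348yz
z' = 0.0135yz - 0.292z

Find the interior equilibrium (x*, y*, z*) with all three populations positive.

x* ≈ 509, y* ≈ 21.6, z* ≈ 189

From dz/dt = 0: 0.0135y* = 0.292, so y* = 21.6.
From dx/dt = 0: 1.5(1 - x*/840) = 0.0273·21.6, giving x* = 840·(1 - 0.394) = 509.
From dy/dt = 0: 0.0131·509 - 0.104 = 0.0348z*, so z* = 6.57/0.0348 = 189.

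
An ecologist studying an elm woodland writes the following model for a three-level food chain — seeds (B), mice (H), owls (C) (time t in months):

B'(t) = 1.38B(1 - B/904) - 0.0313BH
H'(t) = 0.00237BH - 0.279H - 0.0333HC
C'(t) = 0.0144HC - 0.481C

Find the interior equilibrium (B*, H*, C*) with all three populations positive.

From dC/dt = 0: 0.0144H* = 0.481, so H* = 33.4.
From dB/dt = 0: 1.38(1 - B*/904) = 0.0313·33.4, giving B* = 904·(1 - 0.758) = 219.
From dH/dt = 0: 0.00237·219 - 0.279 = 0.0333C*, so C* = 0.24/0.0333 = 7.22.

B* ≈ 219, H* ≈ 33.4, C* ≈ 7.22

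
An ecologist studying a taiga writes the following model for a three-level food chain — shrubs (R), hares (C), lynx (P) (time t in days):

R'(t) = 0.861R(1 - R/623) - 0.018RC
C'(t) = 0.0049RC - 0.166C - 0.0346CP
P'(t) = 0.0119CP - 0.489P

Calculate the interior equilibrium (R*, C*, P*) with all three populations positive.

R* ≈ 87.8, C* ≈ 41.1, P* ≈ 7.64

From dP/dt = 0: 0.0119C* = 0.489, so C* = 41.1.
From dR/dt = 0: 0.861(1 - R*/623) = 0.018·41.1, giving R* = 623·(1 - 0.859) = 87.8.
From dC/dt = 0: 0.0049·87.8 - 0.166 = 0.0346P*, so P* = 0.264/0.0346 = 7.64.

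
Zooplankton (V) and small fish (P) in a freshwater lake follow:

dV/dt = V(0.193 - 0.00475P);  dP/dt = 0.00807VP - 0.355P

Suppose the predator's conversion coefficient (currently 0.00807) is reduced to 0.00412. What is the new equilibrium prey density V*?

At the interior fixed point, setting dP/dt = 0 with P > 0 fixes V* = (predator death rate)/(VP coefficient) — independent of the other coefficients.
With the change, V* = 0.355/0.00412 = 86.2; it rises from 44.

V* ≈ 86.2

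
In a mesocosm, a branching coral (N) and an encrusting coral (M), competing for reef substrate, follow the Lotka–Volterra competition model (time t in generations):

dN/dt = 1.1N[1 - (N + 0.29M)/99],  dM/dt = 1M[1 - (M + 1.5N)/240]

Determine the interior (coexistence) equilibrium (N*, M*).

N* ≈ 52, M* ≈ 162

Setting both brackets to zero gives the nullclines N + 0.29M = 99 and 1.5N + M = 240.
Substituting M = 240 - 1.5N into the first: N(1 - 0.29·1.5) = 99 - 0.29·240.
So N* = 29.4/0.565 = 52, and then M* = 240 - 1.5·52 = 162.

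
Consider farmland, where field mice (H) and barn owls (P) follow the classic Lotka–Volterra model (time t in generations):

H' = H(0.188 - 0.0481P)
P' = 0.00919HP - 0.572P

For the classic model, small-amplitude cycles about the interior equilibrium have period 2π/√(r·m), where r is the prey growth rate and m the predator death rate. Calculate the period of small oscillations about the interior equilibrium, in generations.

T ≈ 19.2 generations

Here r = 0.188 and m = 0.572, so r·m = 0.108.
ω = √0.108 = 0.328 per generation, hence T = 2π/ω ≈ 19.2 generations.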